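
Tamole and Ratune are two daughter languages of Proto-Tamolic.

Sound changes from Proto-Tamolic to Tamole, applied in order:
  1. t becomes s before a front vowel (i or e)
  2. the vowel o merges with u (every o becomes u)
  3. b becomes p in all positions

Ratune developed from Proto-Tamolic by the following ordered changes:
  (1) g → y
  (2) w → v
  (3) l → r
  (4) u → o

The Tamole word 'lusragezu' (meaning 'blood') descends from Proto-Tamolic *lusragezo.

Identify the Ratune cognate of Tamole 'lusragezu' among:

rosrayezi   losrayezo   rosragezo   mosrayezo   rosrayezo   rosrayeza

rosrayezo

Ratune: *lusragezo > lusrayezo > rusrayezo > rosrayezo  (by unconditioned shift, unconditioned shift, vowel merger)
The other candidates each miss or misapply at least one Ratune change.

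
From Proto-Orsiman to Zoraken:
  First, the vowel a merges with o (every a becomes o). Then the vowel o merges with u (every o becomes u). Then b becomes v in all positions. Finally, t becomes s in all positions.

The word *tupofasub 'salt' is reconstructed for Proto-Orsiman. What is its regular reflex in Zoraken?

supufusuv

Zoraken: *tupofasub
  tupofasub → tupofosub   [vowel merger]
  tupofosub → tupufusub   [vowel merger]
  tupufusub → tupufusuv   [unconditioned shift]
  tupufusuv → supufusuv   [unconditioned shift]
  giving Zoraken supufusuv.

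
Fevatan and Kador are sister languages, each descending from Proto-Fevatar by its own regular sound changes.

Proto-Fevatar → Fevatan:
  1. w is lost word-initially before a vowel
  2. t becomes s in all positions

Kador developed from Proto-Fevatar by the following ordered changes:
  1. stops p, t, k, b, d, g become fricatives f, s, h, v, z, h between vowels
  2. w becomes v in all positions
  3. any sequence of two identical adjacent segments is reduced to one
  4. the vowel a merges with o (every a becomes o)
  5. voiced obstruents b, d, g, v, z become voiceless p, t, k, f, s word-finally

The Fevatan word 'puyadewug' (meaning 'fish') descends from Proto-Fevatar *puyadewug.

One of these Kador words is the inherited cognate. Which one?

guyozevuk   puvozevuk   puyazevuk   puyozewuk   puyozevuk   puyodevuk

Kador: start from *puyadewug.
  rule 1 (intervocalic lenition): puyadewug → puyazewug
  rule 2 (unconditioned shift): puyazewug → puyazevug
  rule 3: no change — puyazevug
  rule 4 (vowel merger): puyazevug → puyozevug
  rule 5 (final devoicing): puyozevug → puyozevuk
  ⇒ Kador puyozevuk
Only 'puyozevuk' matches the regular Kador development of *puyadewug.

puyozevuk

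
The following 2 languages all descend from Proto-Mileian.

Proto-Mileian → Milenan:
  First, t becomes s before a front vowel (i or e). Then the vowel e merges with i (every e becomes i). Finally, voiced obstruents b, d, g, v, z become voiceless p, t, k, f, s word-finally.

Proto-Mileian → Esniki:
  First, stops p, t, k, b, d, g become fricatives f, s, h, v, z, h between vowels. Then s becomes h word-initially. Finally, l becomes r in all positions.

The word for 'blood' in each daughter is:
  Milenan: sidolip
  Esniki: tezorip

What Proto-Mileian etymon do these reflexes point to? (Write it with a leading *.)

Position 5: Milenan has l, Esniki has r. Milenan preserves l here (none of its changes turn any other segment into l), so the proto-segment is *l.
Position 3: Milenan has d, Esniki has z. Milenan preserves d here (none of its changes turn any other segment into d), so the proto-segment is *d.
Verify the candidate proto-form against each daughter:
Milenan: *tedolip > sedolip > sidolip  (by palatalisation, vowel merger)
Esniki: *tedolip
  tedolip → tezolip   [intervocalic lenition]
  tezolip (rule 2 does not apply)
  tezolip → tezorip   [unconditioned shift]
  giving Esniki tezorip.
*tedolip is the unique common source.

*tedolip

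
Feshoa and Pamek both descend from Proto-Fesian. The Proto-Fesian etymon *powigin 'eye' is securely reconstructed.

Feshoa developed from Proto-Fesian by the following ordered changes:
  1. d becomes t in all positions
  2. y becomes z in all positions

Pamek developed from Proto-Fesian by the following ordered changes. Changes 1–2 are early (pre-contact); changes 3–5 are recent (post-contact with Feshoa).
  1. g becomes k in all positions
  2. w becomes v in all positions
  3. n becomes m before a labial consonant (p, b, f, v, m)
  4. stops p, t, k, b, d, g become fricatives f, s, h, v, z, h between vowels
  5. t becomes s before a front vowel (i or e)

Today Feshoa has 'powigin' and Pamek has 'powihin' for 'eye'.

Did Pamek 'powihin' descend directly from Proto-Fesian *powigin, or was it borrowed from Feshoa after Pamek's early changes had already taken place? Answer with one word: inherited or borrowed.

If inherited, *powigin would pass through all of Pamek's changes:
Pamek: *powigin
  powigin → powikin   [unconditioned shift]
  powikin → povikin   [unconditioned shift]
  povikin (rule 3 does not apply)
  povikin → povihin   [intervocalic lenition]
  povihin (rule 5 does not apply)
  giving Pamek povihin.
If borrowed from Feshoa 'powigin' after the early changes, it would undergo only the recent ones:
  rule 3 (nasal place assimilation): no change (powigin)
  rule 4 (intervocalic lenition): powigin → powihin
  rule 5 (palatalisation): no change (powihin)
  ⇒ as a loan: powihin
Pamek 'powihin' matches the loan outcome 'powihin', not the inherited 'povihin' — it skipped the early Pamek changes, so it was borrowed from Feshoa.

borrowed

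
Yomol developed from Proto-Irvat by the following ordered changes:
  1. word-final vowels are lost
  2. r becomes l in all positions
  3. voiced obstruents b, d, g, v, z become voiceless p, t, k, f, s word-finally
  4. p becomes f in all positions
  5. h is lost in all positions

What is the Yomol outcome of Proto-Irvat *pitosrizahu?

fitosliza

Yomol: *pitosrizahu
  pitosrizahu → pitosrizah   [apocope]
  pitosrizah → pitoslizah   [unconditioned shift]
  pitoslizah (rule 3 does not apply)
  pitoslizah → fitoslizah   [unconditioned shift]
  fitoslizah → fitosliza   [h-loss]
  giving Yomol fitosliza.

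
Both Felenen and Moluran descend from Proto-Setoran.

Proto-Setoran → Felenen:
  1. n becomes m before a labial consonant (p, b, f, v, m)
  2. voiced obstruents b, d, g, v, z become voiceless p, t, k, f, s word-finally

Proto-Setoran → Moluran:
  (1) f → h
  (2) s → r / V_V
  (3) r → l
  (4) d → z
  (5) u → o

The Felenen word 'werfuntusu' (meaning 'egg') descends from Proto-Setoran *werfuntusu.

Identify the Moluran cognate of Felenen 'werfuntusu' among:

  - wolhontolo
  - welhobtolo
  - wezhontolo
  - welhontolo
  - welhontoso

welhontolo

Moluran: *werfuntusu
  werfuntusu → werhuntusu   [unconditioned shift]
  werhuntusu → werhunturu   [rhotacism]
  werhunturu → welhuntulu   [unconditioned shift]
  welhuntulu (rule 4 does not apply)
  welhuntulu → welhontolo   [vowel merger]
  giving Moluran welhontolo.
The other candidates each miss or misapply at least one Moluran change.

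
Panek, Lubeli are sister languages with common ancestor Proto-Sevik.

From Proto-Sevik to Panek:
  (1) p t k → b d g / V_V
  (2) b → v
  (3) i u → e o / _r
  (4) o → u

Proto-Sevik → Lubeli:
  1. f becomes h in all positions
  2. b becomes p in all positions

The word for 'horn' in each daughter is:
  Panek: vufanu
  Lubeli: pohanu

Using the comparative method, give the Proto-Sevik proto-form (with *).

Position 1: Panek has v, Lubeli has p. Taking the neighbouring segments as reconstructed: Panek v could go back to *b or *v; Lubeli p could go back to *p or *b — the one source consistent with every daughter is *b.
Position 3: Panek has f, Lubeli has h. Panek preserves f here (none of its changes turn any other segment into f), so the proto-segment is *f.
Verify the candidate proto-form against each daughter:
Panek: start from *bofanu.
  rule 1: no change — bofanu
  rule 2 (unconditioned shift): bofanu → vofanu
  rule 3: no change — vofanu
  rule 4 (vowel merger): vofanu → vufanu
  ⇒ Panek vufanu
Lubeli: start from *bofanu.
  rule 1 (unconditioned shift): bofanu → bohanu
  rule 2 (unconditioned shift): bohanu → pohanu
  ⇒ Lubeli pohanu
Only *bofanu yields all of Panek vufanu, Lubeli pohanu.

*bofanu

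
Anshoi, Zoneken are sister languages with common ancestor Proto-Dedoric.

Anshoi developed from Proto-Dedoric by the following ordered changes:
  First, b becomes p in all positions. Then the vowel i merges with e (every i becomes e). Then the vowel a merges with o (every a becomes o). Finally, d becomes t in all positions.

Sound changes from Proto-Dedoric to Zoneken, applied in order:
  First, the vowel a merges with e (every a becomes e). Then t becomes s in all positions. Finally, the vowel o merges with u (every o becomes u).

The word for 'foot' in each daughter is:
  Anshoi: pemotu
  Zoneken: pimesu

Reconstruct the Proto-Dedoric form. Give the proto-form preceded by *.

*pimatu

Position 5: Anshoi has t, Zoneken has s. Taking the neighbouring segments as reconstructed: Anshoi t could go back to *t or *d; Zoneken s could go back to *t or *s — the one source consistent with every daughter is *t.
Position 4: Anshoi has o, Zoneken has e. Taking the neighbouring segments as reconstructed: Anshoi o could go back to *a or *o; Zoneken e could go back to *a or *e — the one source consistent with every daughter is *a.
Continuing position by position gives *pimatu; check it forward:
Anshoi: *pimatu
  pimatu (rule 1 does not apply)
  pimatu → pematu   [vowel merger]
  pematu → pemotu   [vowel merger]
  pemotu (rule 4 does not apply)
  giving Anshoi pemotu.
Zoneken: *pimatu
  pimatu → pimetu   [vowel merger]
  pimetu → pimesu   [unconditioned shift]
  pimesu (rule 3 does not apply)
  giving Zoneken pimesu.
No other proto-form is consistent with every reflex, so the reconstruction is *pimatu.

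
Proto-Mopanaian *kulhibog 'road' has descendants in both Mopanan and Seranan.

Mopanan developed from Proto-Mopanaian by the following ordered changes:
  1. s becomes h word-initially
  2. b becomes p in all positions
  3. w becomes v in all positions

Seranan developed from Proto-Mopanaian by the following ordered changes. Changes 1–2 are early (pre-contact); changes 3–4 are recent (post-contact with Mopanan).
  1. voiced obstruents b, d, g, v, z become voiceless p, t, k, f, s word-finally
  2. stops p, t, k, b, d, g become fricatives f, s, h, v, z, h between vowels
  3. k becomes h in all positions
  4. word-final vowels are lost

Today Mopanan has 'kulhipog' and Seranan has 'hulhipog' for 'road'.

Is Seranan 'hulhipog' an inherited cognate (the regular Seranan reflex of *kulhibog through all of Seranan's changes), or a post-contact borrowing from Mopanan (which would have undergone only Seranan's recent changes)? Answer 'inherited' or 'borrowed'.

borrowed

If inherited, *kulhibog would pass through all of Seranan's changes:
Seranan: *kulhibog > kulhibok > kulhivok > hulhivoh  (by final devoicing, intervocalic lenition, unconditioned shift)
If borrowed from Mopanan 'kulhipog' after the early changes, it would undergo only the recent ones:
  rule 3 (unconditioned shift): kulhipog → hulhipog
  rule 4 (apocope): no change (hulhipog)
  ⇒ as a loan: hulhipog
Seranan 'hulhipog' matches the loan outcome 'hulhipog', not the inherited 'hulhivoh' — it skipped the early Seranan changes, so it was borrowed from Mopanan.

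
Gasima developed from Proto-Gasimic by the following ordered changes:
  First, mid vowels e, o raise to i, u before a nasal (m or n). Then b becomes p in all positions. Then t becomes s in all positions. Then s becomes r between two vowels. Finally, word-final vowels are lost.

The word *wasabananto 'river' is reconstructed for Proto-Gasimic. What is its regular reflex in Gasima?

warapanans

Gasima: *wasabananto > wasapananto > wasapananso > warapananso > warapanans  (by unconditioned shift, unconditioned shift, rhotacism, apocope)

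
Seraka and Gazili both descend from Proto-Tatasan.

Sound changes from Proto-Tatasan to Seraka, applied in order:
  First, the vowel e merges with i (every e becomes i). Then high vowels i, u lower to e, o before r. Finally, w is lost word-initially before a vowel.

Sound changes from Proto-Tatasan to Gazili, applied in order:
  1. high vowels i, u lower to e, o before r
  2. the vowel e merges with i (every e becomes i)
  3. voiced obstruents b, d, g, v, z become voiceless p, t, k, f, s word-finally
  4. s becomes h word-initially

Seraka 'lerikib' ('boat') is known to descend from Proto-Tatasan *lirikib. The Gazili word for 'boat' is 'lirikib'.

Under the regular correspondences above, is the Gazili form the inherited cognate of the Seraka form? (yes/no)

no

Derive the expected Gazili reflex of *lirikib:
Gazili: *lirikib > lerikib > lirikib > lirikip  (by pre-rhotic lowering, vowel merger, final devoicing)
The regular Gazili reflex would be 'lirikip', but the attested form is 'lirikib'. The correspondence is irregular, so they are not cognates (the Gazili form has a different source).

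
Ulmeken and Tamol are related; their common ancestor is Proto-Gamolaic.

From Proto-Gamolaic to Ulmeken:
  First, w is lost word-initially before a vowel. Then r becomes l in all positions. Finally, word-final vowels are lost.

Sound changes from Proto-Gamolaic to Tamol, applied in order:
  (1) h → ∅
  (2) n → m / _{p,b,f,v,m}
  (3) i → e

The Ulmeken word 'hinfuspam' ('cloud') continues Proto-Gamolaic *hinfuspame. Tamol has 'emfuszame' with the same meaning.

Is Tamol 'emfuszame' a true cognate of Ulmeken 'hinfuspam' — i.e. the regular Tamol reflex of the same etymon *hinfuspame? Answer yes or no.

no

Derive the expected Tamol reflex of *hinfuspame:
Tamol: *hinfuspame
  hinfuspame → infuspame   [h-loss]
  infuspame → imfuspame   [nasal place assimilation]
  imfuspame → emfuspame   [vowel merger]
  giving Tamol emfuspame.
The regular Tamol reflex would be 'emfuspame', but the attested form is 'emfuszame'. The correspondence is irregular, so they are not cognates (the Tamol form has a different source).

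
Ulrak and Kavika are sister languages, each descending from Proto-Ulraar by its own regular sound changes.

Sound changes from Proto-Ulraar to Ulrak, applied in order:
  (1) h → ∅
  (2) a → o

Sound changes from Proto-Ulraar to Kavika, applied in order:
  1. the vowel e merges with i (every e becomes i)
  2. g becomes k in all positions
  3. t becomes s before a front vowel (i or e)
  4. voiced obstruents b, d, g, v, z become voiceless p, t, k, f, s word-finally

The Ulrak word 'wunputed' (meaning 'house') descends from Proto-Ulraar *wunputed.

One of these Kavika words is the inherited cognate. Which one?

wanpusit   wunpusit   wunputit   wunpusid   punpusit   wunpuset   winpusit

wunpusit

Kavika: *wunputed
  wunputed → wunputid   [vowel merger]
  wunputid (rule 2 does not apply)
  wunputid → wunpusid   [palatalisation]
  wunpusid → wunpusit   [final devoicing]
  giving Kavika wunpusit.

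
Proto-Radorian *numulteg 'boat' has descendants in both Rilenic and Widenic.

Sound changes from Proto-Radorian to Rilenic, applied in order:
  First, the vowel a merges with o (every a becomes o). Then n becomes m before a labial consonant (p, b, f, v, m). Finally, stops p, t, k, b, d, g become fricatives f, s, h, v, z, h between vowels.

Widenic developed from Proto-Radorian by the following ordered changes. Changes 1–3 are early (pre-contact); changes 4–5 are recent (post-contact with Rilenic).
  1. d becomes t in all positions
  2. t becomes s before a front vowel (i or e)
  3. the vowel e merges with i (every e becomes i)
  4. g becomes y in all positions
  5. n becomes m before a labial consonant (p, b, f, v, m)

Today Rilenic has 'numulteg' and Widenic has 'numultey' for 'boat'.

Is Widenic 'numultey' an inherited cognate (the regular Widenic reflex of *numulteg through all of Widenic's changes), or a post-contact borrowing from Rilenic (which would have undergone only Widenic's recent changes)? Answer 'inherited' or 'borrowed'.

If inherited, *numulteg would pass through all of Widenic's changes:
Widenic: *numulteg
  numulteg (rule 1 does not apply)
  numulteg → numulseg   [palatalisation]
  numulseg → numulsig   [vowel merger]
  numulsig → numulsiy   [unconditioned shift]
  numulsiy (rule 5 does not apply)
  giving Widenic numulsiy.
If borrowed from Rilenic 'numulteg' after the early changes, it would undergo only the recent ones:
  rule 4 (unconditioned shift): numulteg → numultey
  rule 5 (nasal place assimilation): no change (numultey)
  ⇒ as a loan: numultey
Widenic 'numultey' matches the loan outcome 'numultey', not the inherited 'numulsiy' — it skipped the early Widenic changes, so it was borrowed from Rilenic.

borrowed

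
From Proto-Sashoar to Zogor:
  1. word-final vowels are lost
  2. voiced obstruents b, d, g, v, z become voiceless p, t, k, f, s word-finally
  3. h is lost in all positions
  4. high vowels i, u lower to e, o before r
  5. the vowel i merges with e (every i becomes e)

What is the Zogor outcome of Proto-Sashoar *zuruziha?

zoruze

Zogor: start from *zuruziha.
  rule 1 (apocope): zuruziha → zuruzih
  rule 2: no change — zuruzih
  rule 3 (h-loss): zuruzih → zuruzi
  rule 4 (pre-rhotic lowering): zuruzi → zoruzi
  rule 5 (vowel merger): zoruzi → zoruze
  ⇒ Zogor zoruze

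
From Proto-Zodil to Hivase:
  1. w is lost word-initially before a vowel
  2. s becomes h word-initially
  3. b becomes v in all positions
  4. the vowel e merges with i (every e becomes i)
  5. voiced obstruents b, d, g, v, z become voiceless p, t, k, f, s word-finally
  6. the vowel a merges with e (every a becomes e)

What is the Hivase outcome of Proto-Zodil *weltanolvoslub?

iltenolvosluf

Hivase: *weltanolvoslub > eltanolvoslub > eltanolvosluv > iltanolvosluv > iltanolvosluf > iltenolvosluf  (by glide loss, unconditioned shift, vowel merger, final devoicing, vowel merger)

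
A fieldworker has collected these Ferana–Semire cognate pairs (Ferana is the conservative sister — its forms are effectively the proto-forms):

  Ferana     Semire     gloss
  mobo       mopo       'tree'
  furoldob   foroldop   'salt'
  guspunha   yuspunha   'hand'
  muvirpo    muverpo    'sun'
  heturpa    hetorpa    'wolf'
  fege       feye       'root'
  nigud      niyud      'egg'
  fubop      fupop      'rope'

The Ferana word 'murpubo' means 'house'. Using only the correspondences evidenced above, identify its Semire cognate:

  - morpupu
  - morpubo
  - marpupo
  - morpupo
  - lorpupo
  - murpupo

furoldob ~ foroldop, heturpa ~ hetorpa — Ferana u corresponds to Semire o after a consonant, before r.
mobo ~ mopo, fubop ~ fupop — Ferana b corresponds to Semire p between vowels (before a back vowel).
Applying these to Ferana 'murpubo':
  murpubo → morpubo   (u→o after a consonant, before r)
  morpubo → morpupo   (b→p between vowels (before a back vowel))
So the Semire cognate is 'morpupo'.

morpupo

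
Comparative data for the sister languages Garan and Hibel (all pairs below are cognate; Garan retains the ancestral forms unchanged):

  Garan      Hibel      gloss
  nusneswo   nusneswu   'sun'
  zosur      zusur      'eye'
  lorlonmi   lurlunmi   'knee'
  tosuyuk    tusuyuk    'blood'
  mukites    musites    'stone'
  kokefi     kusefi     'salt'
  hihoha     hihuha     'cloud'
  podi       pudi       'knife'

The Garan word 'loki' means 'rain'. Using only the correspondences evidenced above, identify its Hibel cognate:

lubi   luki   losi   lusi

lusi

zosur ~ zusur, tosuyuk ~ tusuyuk — Garan o corresponds to Hibel u after a consonant, before a consonant other than r, m, n, p, b, f, v.
mukites ~ musites — Garan k corresponds to Hibel s between vowels (before a front vowel).
Applying these to Garan 'loki':
  loki → luki   (o→u after a consonant, before a consonant other than r, m, n, p, b, f, v)
  luki → lusi   (k→s between vowels (before a front vowel))
So the Hibel cognate is 'lusi'.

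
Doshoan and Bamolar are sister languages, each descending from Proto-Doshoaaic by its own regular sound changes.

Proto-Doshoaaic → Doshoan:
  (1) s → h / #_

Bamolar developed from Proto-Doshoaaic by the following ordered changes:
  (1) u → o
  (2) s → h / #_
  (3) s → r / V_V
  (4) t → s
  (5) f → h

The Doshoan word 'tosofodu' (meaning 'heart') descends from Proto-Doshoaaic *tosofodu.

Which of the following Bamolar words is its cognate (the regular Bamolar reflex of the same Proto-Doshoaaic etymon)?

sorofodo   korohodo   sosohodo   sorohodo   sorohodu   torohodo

sorohodo

Bamolar: start from *tosofodu.
  rule 1 (vowel merger): tosofodu → tosofodo
  rule 2: no change — tosofodo
  rule 3 (rhotacism): tosofodo → torofodo
  rule 4 (unconditioned shift): torofodo → sorofodo
  rule 5 (unconditioned shift): sorofodo → sorohodo
  ⇒ Bamolar sorohodo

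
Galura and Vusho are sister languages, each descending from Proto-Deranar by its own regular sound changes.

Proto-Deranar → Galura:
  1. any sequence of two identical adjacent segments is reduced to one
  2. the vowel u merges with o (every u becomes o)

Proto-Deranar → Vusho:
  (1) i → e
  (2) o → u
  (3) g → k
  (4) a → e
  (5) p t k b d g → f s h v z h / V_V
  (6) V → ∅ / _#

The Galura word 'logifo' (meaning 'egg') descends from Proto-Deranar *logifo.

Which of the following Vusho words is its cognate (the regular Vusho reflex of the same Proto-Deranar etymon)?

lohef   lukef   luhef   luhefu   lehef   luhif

luhef

Vusho: start from *logifo.
  rule 1 (vowel merger): logifo → logefo
  rule 2 (vowel merger): logefo → lugefu
  rule 3 (unconditioned shift): lugefu → lukefu
  rule 4: no change — lukefu
  rule 5 (intervocalic lenition): lukefu → luhefu
  rule 6 (apocope): luhefu → luhef
  ⇒ Vusho luhef
Among the options, 'luhef' alone shows every Vusho change applied in order.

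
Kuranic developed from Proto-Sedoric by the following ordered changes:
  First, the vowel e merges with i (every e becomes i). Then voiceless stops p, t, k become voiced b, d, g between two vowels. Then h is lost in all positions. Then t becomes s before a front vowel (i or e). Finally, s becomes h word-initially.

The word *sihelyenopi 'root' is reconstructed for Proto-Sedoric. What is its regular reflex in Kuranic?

hiilyinobi

Kuranic: *sihelyenopi > sihilyinopi > sihilyinobi > siilyinobi > hiilyinobi  (by vowel merger, intervocalic voicing, h-loss, debuccalisation)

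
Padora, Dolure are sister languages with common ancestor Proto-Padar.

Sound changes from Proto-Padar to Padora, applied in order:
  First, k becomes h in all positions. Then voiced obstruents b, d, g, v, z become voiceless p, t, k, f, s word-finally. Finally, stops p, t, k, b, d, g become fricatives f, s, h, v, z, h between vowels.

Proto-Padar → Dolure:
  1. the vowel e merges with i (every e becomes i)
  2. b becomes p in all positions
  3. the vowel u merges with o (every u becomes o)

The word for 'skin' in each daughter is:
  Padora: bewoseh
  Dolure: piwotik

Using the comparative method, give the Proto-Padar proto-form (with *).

Position 7: Padora has h, Dolure has k. Dolure preserves k here (none of its changes turn any other segment into k), so the proto-segment is *k.
Position 1: Padora has b, Dolure has p. Padora preserves b here (none of its changes turn any other segment into b), so the proto-segment is *b.
Position 5: Padora has s, Dolure has t. Dolure preserves t here (none of its changes turn any other segment into t), so the proto-segment is *t.
Continuing position by position gives *bewotek; check it forward:
Padora: start from *bewotek.
  rule 1 (unconditioned shift): bewotek → bewoteh
  rule 2: no change — bewoteh
  rule 3 (intervocalic lenition): bewoteh → bewoseh
  ⇒ Padora bewoseh
Dolure: start from *bewotek.
  rule 1 (vowel merger): bewotek → biwotik
  rule 2 (unconditioned shift): biwotik → piwotik
  rule 3: no change — piwotik
  ⇒ Dolure piwotik
No other proto-form is consistent with every reflex, so the reconstruction is *bewotek.

*bewotek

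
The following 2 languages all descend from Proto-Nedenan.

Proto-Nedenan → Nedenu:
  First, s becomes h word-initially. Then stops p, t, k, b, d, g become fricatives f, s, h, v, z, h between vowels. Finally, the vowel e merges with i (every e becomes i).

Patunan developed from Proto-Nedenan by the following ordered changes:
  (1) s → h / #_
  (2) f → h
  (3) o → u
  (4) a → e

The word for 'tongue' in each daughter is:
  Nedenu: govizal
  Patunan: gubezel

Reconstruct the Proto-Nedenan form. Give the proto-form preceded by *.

*gobezal

Position 4: Nedenu has i, Patunan has e. Taking the neighbouring segments as reconstructed: Nedenu i could go back to *e or *i; Patunan e could go back to *a or *e — the one source consistent with every daughter is *e.
Position 6: Nedenu has a, Patunan has e. Nedenu preserves a here (none of its changes turn any other segment into a), so the proto-segment is *a.
Position 2: Nedenu has o, Patunan has u. Nedenu preserves o here (none of its changes turn any other segment into o), so the proto-segment is *o.
This points to *gobezal. Verify forward in each daughter:
Nedenu: start from *gobezal.
  rule 1: no change — gobezal
  rule 2 (intervocalic lenition): gobezal → govezal
  rule 3 (vowel merger): govezal → govizal
  ⇒ Nedenu govizal
Patunan: *gobezal > gubezal > gubezel  (by vowel merger, vowel merger)
*gobezal is the unique common source.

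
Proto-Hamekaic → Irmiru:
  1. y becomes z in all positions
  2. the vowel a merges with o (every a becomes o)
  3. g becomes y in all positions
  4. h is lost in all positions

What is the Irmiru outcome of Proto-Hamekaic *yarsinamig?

zorsinomiy

Irmiru: start from *yarsinamig.
  rule 1 (unconditioned shift): yarsinamig → zarsinamig
  rule 2 (vowel merger): zarsinamig → zorsinomig
  rule 3 (unconditioned shift): zorsinomig → zorsinomiy
  rule 4: no change — zorsinomiy
  ⇒ Irmiru zorsinomiy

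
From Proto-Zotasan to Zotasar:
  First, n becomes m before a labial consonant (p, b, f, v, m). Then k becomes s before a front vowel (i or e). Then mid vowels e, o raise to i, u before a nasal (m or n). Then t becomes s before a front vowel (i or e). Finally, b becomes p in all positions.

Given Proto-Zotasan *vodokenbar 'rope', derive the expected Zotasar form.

Zotasar: *vodokenbar > vodokembar > vodosembar > vodosimbar > vodosimpar  (by nasal place assimilation, palatalisation, pre-nasal raising, unconditioned shift)

vodosimpar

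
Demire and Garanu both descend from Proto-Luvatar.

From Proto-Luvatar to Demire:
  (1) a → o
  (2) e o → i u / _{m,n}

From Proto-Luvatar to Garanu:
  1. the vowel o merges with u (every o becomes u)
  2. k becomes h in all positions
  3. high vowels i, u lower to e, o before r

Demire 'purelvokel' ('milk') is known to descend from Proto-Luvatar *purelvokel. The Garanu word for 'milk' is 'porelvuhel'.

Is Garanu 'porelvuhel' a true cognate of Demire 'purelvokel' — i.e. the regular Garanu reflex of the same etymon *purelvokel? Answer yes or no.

yes

Derive the expected Garanu reflex of *purelvokel:
Garanu: start from *purelvokel.
  rule 1 (vowel merger): purelvokel → purelvukel
  rule 2 (unconditioned shift): purelvukel → purelvuhel
  rule 3 (pre-rhotic lowering): purelvuhel → porelvuhel
  ⇒ Garanu porelvuhel
Garanu 'porelvuhel' matches the regular reflex exactly, so the pair is cognate.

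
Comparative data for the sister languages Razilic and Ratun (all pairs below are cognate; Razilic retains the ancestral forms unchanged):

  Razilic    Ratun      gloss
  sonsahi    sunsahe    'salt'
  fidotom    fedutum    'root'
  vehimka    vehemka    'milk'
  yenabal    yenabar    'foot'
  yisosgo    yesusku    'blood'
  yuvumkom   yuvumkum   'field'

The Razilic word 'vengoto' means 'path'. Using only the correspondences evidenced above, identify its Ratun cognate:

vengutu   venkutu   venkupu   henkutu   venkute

yisosgo ~ yesusku — Razilic g corresponds to Ratun k after a consonant, before a back vowel.
fidotom ~ fedutum, yisosgo ~ yesusku — Razilic o corresponds to Ratun u after a consonant, before a consonant other than r, m, n, p, b, f, v.
yisosgo ~ yesusku — Razilic o corresponds to Ratun u word-finally.
Applying these to Razilic 'vengoto':
  vengoto → venkoto   (g→k after a consonant, before a back vowel)
  venkoto → venkuto   (o→u after a consonant, before a consonant other than r, m, n, p, b, f, v)
  venkuto → venkutu   (o→u word-finally)
So the Ratun cognate is 'venkutu'.

venkutu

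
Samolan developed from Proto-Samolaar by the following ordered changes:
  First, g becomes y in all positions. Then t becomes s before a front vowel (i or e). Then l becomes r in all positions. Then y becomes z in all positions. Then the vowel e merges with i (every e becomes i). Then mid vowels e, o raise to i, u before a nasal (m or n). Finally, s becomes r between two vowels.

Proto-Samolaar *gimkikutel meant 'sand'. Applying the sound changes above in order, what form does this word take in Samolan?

zimkikurir

Samolan: *gimkikutel
  gimkikutel → yimkikutel   [unconditioned shift]
  yimkikutel → yimkikusel   [palatalisation]
  yimkikusel → yimkikuser   [unconditioned shift]
  yimkikuser → zimkikuser   [unconditioned shift]
  zimkikuser → zimkikusir   [vowel merger]
  zimkikusir (rule 6 does not apply)
  zimkikusir → zimkikurir   [rhotacism]
  giving Samolan zimkikurir.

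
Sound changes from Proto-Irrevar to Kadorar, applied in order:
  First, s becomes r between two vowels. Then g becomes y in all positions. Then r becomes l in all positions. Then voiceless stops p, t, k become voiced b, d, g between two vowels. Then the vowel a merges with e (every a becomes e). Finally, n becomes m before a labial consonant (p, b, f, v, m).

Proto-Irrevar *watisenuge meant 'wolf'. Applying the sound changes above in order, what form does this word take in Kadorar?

wedilenuye

Kadorar: start from *watisenuge.
  rule 1 (rhotacism): watisenuge → watirenuge
  rule 2 (unconditioned shift): watirenuge → watirenuye
  rule 3 (unconditioned shift): watirenuye → watilenuye
  rule 4 (intervocalic voicing): watilenuye → wadilenuye
  rule 5 (vowel merger): wadilenuye → wedilenuye
  rule 6: no change — wedilenuye
  ⇒ Kadorar wedilenuye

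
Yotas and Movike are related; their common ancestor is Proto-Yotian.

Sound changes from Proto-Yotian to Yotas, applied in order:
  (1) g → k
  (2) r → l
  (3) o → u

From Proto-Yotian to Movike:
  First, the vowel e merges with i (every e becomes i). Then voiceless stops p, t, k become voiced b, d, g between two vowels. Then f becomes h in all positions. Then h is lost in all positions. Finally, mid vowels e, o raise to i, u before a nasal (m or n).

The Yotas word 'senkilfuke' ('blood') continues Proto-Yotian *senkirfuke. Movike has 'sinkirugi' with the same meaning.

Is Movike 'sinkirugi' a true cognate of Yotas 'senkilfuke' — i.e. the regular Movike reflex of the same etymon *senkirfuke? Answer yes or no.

Derive the expected Movike reflex of *senkirfuke:
Movike: *senkirfuke
  senkirfuke → sinkirfuki   [vowel merger]
  sinkirfuki → sinkirfugi   [intervocalic voicing]
  sinkirfugi → sinkirhugi   [unconditioned shift]
  sinkirhugi → sinkirugi   [h-loss]
  sinkirugi (rule 5 does not apply)
  giving Movike sinkirugi.
Movike 'sinkirugi' matches the regular reflex exactly, so the pair is cognate.

yes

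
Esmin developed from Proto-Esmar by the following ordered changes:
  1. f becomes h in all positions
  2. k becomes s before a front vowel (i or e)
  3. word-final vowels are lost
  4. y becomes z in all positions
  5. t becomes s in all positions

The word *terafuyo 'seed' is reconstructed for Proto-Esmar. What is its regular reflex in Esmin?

Esmin: *terafuyo > terahuyo > terahuy > terahuz > serahuz  (by unconditioned shift, apocope, unconditioned shift, unconditioned shift)

serahuz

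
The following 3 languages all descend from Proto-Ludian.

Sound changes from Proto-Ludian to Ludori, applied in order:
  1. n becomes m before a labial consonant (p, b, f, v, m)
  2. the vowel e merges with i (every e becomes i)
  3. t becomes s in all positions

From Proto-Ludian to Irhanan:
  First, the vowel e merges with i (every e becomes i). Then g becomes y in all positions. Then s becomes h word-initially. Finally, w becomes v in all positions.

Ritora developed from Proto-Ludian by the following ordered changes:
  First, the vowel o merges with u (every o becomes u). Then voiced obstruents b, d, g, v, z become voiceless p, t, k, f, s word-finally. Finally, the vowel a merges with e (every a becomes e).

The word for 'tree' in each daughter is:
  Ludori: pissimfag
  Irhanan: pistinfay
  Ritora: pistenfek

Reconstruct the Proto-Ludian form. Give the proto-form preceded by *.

*pistenfag

Position 6: Ludori has m, Irhanan has n, Ritora has n. Irhanan preserves n here (none of its changes turn any other segment into n), so the proto-segment is *n.
Position 4: Ludori has s, Irhanan has t, Ritora has t. Irhanan preserves t here (none of its changes turn any other segment into t), so the proto-segment is *t.
Continuing position by position gives *pistenfag; check it forward:
Ludori: *pistenfag
  pistenfag → pistemfag   [nasal place assimilation]
  pistemfag → pistimfag   [vowel merger]
  pistimfag → pissimfag   [unconditioned shift]
  giving Ludori pissimfag.
Irhanan: *pistenfag > pistinfag > pistinfay  (by vowel merger, unconditioned shift)
Ritora: start from *pistenfag.
  rule 1: no change — pistenfag
  rule 2 (final devoicing): pistenfag → pistenfak
  rule 3 (vowel merger): pistenfak → pistenfek
  ⇒ Ritora pistenfek
Only *pistenfag yields all of Ludori pissimfag, Irhanan pistinfay, Ritora pistenfek.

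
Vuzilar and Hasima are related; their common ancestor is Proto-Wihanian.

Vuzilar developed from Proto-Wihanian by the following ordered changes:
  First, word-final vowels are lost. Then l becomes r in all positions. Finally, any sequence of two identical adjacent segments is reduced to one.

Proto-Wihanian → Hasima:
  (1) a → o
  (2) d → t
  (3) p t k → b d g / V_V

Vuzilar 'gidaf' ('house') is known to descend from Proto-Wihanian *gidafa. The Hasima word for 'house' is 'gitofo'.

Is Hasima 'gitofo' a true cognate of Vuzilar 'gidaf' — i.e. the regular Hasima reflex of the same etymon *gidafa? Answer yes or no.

Derive the expected Hasima reflex of *gidafa:
Hasima: start from *gidafa.
  rule 1 (vowel merger): gidafa → gidofo
  rule 2 (unconditioned shift): gidofo → gitofo
  rule 3 (intervocalic voicing): gitofo → gidofo
  ⇒ Hasima gidofo
The regular Hasima reflex would be 'gidofo', but the attested form is 'gitofo'. The correspondence is irregular, so they are not cognates (the Hasima form has a different source).

no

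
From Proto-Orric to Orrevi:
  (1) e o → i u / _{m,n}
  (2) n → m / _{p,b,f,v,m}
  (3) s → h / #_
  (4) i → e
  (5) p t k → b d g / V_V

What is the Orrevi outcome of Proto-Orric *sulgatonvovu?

Orrevi: *sulgatonvovu > sulgatunvovu > sulgatumvovu > hulgatumvovu > hulgadumvovu  (by pre-nasal raising, nasal place assimilation, debuccalisation, intervocalic voicing)

hulgadumvovu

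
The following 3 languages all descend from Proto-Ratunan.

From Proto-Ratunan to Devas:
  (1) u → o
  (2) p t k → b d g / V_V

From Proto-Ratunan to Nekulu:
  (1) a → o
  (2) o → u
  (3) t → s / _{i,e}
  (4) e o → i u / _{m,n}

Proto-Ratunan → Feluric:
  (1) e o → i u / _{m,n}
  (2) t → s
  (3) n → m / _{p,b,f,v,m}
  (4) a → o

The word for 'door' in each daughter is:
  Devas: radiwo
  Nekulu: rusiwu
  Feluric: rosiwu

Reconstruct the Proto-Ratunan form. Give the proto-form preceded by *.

*ratiwu

Position 3: Devas has d, Nekulu has s, Feluric has s. Taking the neighbouring segments as reconstructed: Devas d could go back to *t or *d; Nekulu s could go back to *t or *s; Feluric s could go back to *t or *s — the one source consistent with every daughter is *t.
Position 6: Devas has o, Nekulu has u, Feluric has u. Taking the neighbouring segments as reconstructed: Devas o could go back to *o or *u; Nekulu u could go back to *a or *o or *u; Feluric u can only go back to *u — the one source consistent with every daughter is *u.
Continuing position by position gives *ratiwu; check it forward:
Devas: start from *ratiwu.
  rule 1 (vowel merger): ratiwu → ratiwo
  rule 2 (intervocalic voicing): ratiwo → radiwo
  ⇒ Devas radiwo
Nekulu: *ratiwu
  ratiwu → rotiwu   [vowel merger]
  rotiwu → rutiwu   [vowel merger]
  rutiwu → rusiwu   [palatalisation]
  rusiwu (rule 4 does not apply)
  giving Nekulu rusiwu.
Feluric: start from *ratiwu.
  rule 1: no change — ratiwu
  rule 2 (unconditioned shift): ratiwu → rasiwu
  rule 3: no change — rasiwu
  rule 4 (vowel merger): rasiwu → rosiwu
  ⇒ Feluric rosiwu
Only *ratiwu yields all of Devas radiwo, Nekulu rusiwu, Feluric rosiwu.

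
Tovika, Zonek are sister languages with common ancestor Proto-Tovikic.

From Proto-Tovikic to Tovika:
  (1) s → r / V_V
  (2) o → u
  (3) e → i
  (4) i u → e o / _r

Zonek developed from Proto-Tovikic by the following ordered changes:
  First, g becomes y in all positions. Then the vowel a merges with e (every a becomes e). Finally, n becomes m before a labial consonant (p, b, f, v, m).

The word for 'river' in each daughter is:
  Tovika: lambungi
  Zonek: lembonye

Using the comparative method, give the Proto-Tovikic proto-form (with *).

*lambonge

Position 8: Tovika has i, Zonek has e. Taking the neighbouring segments as reconstructed: Tovika i could go back to *e or *i; Zonek e could go back to *a or *e — the one source consistent with every daughter is *e.
Position 2: Tovika has a, Zonek has e. Tovika preserves a here (none of its changes turn any other segment into a), so the proto-segment is *a.
This points to *lambonge. Verify forward in each daughter:
Tovika: *lambonge > lambunge > lambungi  (by vowel merger, vowel merger)
Zonek: *lambonge > lambonye > lembonye  (by unconditioned shift, vowel merger)
Only *lambonge yields all of Tovika lambungi, Zonek lembonye.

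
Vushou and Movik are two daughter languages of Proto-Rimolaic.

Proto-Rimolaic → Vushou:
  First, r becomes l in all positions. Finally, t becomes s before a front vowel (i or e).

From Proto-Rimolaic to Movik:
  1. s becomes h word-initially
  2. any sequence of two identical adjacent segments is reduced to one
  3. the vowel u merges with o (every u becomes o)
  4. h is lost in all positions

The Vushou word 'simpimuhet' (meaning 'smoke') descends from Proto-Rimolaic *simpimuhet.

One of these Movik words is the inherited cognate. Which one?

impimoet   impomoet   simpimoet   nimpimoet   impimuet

impimoet

Movik: start from *simpimuhet.
  rule 1 (debuccalisation): simpimuhet → himpimuhet
  rule 2: no change — himpimuhet
  rule 3 (vowel merger): himpimuhet → himpimohet
  rule 4 (h-loss): himpimohet → impimoet
  ⇒ Movik impimoet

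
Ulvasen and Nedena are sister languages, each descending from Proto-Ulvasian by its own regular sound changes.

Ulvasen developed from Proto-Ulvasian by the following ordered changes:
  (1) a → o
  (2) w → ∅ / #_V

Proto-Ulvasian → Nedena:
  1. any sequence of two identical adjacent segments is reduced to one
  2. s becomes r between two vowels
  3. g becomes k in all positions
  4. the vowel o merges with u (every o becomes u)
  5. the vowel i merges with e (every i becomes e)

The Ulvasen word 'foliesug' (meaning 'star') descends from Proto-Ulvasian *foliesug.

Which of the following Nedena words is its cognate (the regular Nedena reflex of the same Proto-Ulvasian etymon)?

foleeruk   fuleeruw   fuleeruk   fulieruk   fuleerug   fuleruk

fuleeruk

Nedena: *foliesug > folierug > folieruk > fulieruk > fuleeruk  (by rhotacism, unconditioned shift, vowel merger, vowel merger)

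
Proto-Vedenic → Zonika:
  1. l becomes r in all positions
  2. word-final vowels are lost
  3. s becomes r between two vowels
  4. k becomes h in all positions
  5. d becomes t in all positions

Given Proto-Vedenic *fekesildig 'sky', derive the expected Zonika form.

feherirtig

Zonika: *fekesildig
  fekesildig → fekesirdig   [unconditioned shift]
  fekesirdig (rule 2 does not apply)
  fekesirdig → fekerirdig   [rhotacism]
  fekerirdig → feherirdig   [unconditioned shift]
  feherirdig → feherirtig   [unconditioned shift]
  giving Zonika feherirtig.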